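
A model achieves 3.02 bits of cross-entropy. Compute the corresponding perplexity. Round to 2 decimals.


Perplexity formula: PP = 2^H
H = 3.02
PP = 2^3.02
Decompose: 2^3.02 = 2^3 * 2^0.02
2^3 = 8, 2^0.02 ~ 1.0139595
PP ~ 8 * 1.0139595 = 8.1116760
Rounded to 2 decimals: 8.11

8.11


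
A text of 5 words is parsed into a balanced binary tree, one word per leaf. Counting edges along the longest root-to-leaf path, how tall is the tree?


In a balanced binary tree with n leaves the deepest leaf is ceil(log2(n)) edges below the root.
log2(5) = 2.3219
ceil(2.3219) = 3
height (edges) = 3

3


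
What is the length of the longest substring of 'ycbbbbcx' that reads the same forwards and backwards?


Scanning 'ycbbbbcx' for palindromic substrings.
Substring at positions 1-6: 'cbbbbc'.
Check: reverse('cbbbbc') = 'cbbbbc' -> palindrome confirmed.
Neighbouring characters ('y' / 'x') break symmetry, so it cannot extend further.
No longer palindromic substring exists; longest length = 6

6


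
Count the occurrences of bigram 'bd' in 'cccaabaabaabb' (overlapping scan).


Scanning 'cccaabaabaabb' for bigram 'bd':
  Position 0: 'cc' -> no
  Position 1: 'cc' -> no
  Position 2: 'ca' -> no
  Position 3: 'aa' -> no
  Position 4: 'ab' -> no
  Position 5: 'ba' -> no
  Position 6: 'aa' -> no
  Position 7: 'ab' -> no
  Position 8: 'ba' -> no
  Position 9: 'aa' -> no
  Position 10: 'ab' -> no
  Position 11: 'bb' -> no
Total matches: 0

0


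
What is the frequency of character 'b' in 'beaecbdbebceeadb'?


Scanning 'beaecbdbebceeadb' for 'b':
  Position 0: 'b' -> MATCH (count: 1)
  Position 5: 'b' -> MATCH (count: 2)
  Position 7: 'b' -> MATCH (count: 3)
  Position 9: 'b' -> MATCH (count: 4)
  Position 15: 'b' -> MATCH (count: 5)
Total occurrences of 'b': 5

5


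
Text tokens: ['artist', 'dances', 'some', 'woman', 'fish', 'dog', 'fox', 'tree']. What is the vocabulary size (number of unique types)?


Listing all tokens and tracking unique types:
  Token 1: 'artist' -> NEW (unique so far: 1)
  Token 2: 'dances' -> NEW (unique so far: 2)
  Token 3: 'some' -> NEW (unique so far: 3)
  Token 4: 'woman' -> NEW (unique so far: 4)
  Token 5: 'fish' -> NEW (unique so far: 5)
  Token 6: 'dog' -> NEW (unique so far: 6)
  Token 7: 'fox' -> NEW (unique so far: 7)
  Token 8: 'tree' -> NEW (unique so far: 8)
Unique types: ('artist', 'dances', 'dog', 'fish', 'fox', 'some', 'tree', 'woman')
Vocabulary size: 8

8


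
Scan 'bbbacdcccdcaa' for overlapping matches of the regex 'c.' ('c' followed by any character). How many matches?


Pattern: c. means 'c' followed by any character.
Scanning 'bbbacdcccdcaa' position-by-position:
  Pos 0: window 'bb' -> no
  Pos 1: window 'bb' -> no
  Pos 2: window 'ba' -> no
  Pos 3: window 'ac' -> no
  Pos 4: window 'cd' -> MATCH
  Pos 5: window 'dc' -> no
  Pos 6: window 'cc' -> MATCH
  Pos 7: window 'cc' -> MATCH
  Pos 8: window 'cd' -> MATCH
  Pos 9: window 'dc' -> no
  Pos 10: window 'ca' -> MATCH
  Pos 11: window 'aa' -> no
  Pos 12: window 'a' -> no
Total matches: 5

5


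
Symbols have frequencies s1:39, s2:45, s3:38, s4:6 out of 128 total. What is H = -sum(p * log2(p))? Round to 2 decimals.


Computing entropy H = -sum(p_i * log2(p_i)):
  s1: p = 39/128 = 0.3047, -p*log2(p) = 0.5224
  s2: p = 45/128 = 0.3516, -p*log2(p) = 0.5302
  s3: p = 38/128 = 0.2969, -p*log2(p) = 0.5201
  s4: p = 6/128 = 0.0469, -p*log2(p) = 0.2070
H = sum of terms = 1.7797
Rounded to 2 decimals: 1.78

1.78


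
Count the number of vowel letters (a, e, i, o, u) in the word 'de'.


Scanning each character of 'de':
  Position 1: 'd' -> consonant (running count: 0)
  Position 2: 'e' -> vowel (running count: 1)
Total vowels: 1

1


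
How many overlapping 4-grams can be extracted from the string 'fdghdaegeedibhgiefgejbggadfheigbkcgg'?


String 'fdghdaegeedibhgiefgejbggadfheigbkcgg' has length L = 36.
Number of overlapping n-grams = L - n + 1
Substituting: 36 - 4 + 1 = 33

33


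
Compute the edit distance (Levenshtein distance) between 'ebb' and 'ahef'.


Building DP table for s1='ebb' (len 3) and s2='ahef' (len 4):
       a  h  e  f
    0  1  2  3  4
  e 1  1  2  2  3
  b 2  2  2  3  3
  b 3  3  3  3  4
Edit distance = dp[3][4] = 4

4


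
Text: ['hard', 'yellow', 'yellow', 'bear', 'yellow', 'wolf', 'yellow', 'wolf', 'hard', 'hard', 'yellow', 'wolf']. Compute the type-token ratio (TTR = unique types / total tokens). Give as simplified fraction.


Tokens: 12
Unique types: ('bear', 'hard', 'wolf', 'yellow') = 4
TTR = 4/12
Simplify: divide both by 4 -> 1/3
TTR = 1/3

1/3


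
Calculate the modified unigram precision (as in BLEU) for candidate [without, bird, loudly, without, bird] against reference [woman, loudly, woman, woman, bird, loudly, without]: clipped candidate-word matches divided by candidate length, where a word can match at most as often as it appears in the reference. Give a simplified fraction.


Reference word counts: {'bird': 1, 'loudly': 2, 'without': 1, 'woman': 3}
Checking each candidate word (with clipping):
  'without' -> in reference (ref count 1, used 1/1) -> match (matches: 1)
  'bird' -> in reference (ref count 1, used 1/1) -> match (matches: 2)
  'loudly' -> in reference (ref count 2, used 1/2) -> match (matches: 3)
  'without' -> ref count 1 already used up (1/1) -> clipped, no match (matches: 3)
  'bird' -> ref count 1 already used up (1/1) -> clipped, no match (matches: 3)
Clipped matches: 3, Candidate length: 5
Precision = 3/5

3/5


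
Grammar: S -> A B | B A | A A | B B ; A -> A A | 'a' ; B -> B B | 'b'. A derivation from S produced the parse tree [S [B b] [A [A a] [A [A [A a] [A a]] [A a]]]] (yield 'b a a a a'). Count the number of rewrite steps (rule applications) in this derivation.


Every bracketed nonterminal node [X ...] in the tree is produced by exactly one rule application.
Reading the tree off as a leftmost derivation:
  Step 1: S  =>  B A   (applied S -> B A)
  Step 2: B A  =>  b A   (applied B -> b)
  Step 3: b A  =>  b A A   (applied A -> A A)
  Step 4: b A A  =>  b a A   (applied A -> a)
  Step 5: b a A  =>  b a A A   (applied A -> A A)
  Step 6: b a A A  =>  b a A A A   (applied A -> A A)
  Step 7: b a A A A  =>  b a a A A   (applied A -> a)
  Step 8: b a a A A  =>  b a a a A   (applied A -> a)
  Step 9: b a a a A  =>  b a a a a   (applied A -> a)
Final yield: b a a a a
Total rewrite steps: 9

9


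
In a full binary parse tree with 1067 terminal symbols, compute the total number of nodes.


Leaf nodes (terminals): 1067
Internal nodes = n - 1 = 1067 - 1 = 1066
Total = leaves + internal = 1067 + 1066 = 2133

2133


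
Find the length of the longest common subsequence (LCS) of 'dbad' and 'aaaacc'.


DP table for LCS of 'dbad' and 'aaaacc':
       a  a  a  a  c  c
    0  0  0  0  0  0  0
  d 0  0  0  0  0  0  0
  b 0  0  0  0  0  0  0
  a 0  1  1  1  1  1  1
  d 0  1  1  1  1  1  1
LCS: 'a'
LCS length = 1

1


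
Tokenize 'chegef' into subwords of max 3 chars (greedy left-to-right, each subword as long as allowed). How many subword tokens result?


'chegef' has 6 characters.
Chunking with max size 3:
  Chunk 1: 'che' (positions 0-2)
  Chunk 2: 'gef' (positions 3-5)
Total chunks: ceil(6 / 3) = 2

2


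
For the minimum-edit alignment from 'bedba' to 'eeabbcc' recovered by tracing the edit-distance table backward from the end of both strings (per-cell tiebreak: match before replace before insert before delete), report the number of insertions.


Edit distance = 5. Backtracking from cell (5, 7) with preference match > replace > insert > delete,
then listing the resulting alignment 'bedba' -> 'eeabbcc' left to right:
  Step 1: replace b->e
  Step 2: keep 'e'
  Step 3: insert 'a' [insertion #1]
  Step 4: replace d->b
  Step 5: keep 'b'
  Step 6: insert 'c' [insertion #2]
  Step 7: replace a->c
Total insertions: 2

2


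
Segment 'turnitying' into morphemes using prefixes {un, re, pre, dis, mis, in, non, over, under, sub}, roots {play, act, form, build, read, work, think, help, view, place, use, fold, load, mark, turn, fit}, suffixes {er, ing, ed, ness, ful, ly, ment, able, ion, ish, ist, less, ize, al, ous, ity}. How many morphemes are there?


Segmenting 'turnitying' against the inventory:
  'turn' -> root (morpheme 1)
  'ity' -> suffix (morpheme 2)
  'ing' -> suffix (morpheme 3)
Total morphemes: 3

3


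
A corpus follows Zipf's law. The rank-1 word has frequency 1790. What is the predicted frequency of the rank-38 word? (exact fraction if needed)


Zipf's law: freq(rank) = f1 / rank
f1 = 1790, rank = 38
freq = 1790 / 38
GCD(1790, 38) = 2
Simplified: 895/19

895/19


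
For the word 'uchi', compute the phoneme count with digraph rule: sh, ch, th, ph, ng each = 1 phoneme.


Parsing 'uchi' greedily, digraphs first:
  'u' -> vowel phoneme (phonemes so far: 1)
  'ch' -> digraph (1 consonant phoneme) (phonemes so far: 2)
  'i' -> vowel phoneme (phonemes so far: 3)
Total phonemes: 3

3


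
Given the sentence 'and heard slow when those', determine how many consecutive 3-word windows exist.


Word trigrams from [5] words:
  Trigram 1: (and heard slow)
  Trigram 2: (heard slow when)
  Trigram 3: (slow when those)
Total word trigrams: 5 - 2 = 3

3


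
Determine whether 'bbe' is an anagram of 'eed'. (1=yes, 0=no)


Sort characters of 'bbe': 'bbe'
Sort characters of 'eed': 'dee'
Sorted forms differ -> they are NOT anagrams
Result: 0

0


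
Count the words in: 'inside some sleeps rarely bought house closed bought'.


Counting words by splitting on spaces:
  Word 1: 'inside'
  Word 2: 'some'
  Word 3: 'sleeps'
  Word 4: 'rarely'
  Word 5: 'bought'
  Word 6: 'house'
  Word 7: 'closed'
  Word 8: 'bought'
Total words: 8

8


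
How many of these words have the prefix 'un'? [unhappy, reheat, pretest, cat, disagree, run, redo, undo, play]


Checking each word for prefix 'un':
  'unhappy' -> YES, starts with 'un' (count: 1)
  'reheat' -> no (count: 1)
  'pretest' -> no (count: 1)
  'cat' -> no (count: 1)
  'disagree' -> no (count: 1)
  'run' -> no (count: 1)
  'redo' -> no (count: 1)
  'undo' -> YES, starts with 'un' (count: 2)
  'play' -> no (count: 2)
Total with prefix 'un': 2

2


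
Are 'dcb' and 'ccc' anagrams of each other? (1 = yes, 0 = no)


Sort characters of 'dcb': 'bcd'
Sort characters of 'ccc': 'ccc'
Sorted forms differ -> they are NOT anagrams
Result: 0

0


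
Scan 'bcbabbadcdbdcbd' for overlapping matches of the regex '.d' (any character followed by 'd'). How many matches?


Pattern: .d means any character followed by 'd'.
Scanning 'bcbabbadcdbdcbd' position-by-position:
  Pos 0: window 'bc' -> no
  Pos 1: window 'cb' -> no
  Pos 2: window 'ba' -> no
  Pos 3: window 'ab' -> no
  Pos 4: window 'bb' -> no
  Pos 5: window 'ba' -> no
  Pos 6: window 'ad' -> MATCH
  Pos 7: window 'dc' -> no
  Pos 8: window 'cd' -> MATCH
  Pos 9: window 'db' -> no
  Pos 10: window 'bd' -> MATCH
  Pos 11: window 'dc' -> no
  Pos 12: window 'cb' -> no
  Pos 13: window 'bd' -> MATCH
  Pos 14: window 'd' -> no
Total matches: 4

4


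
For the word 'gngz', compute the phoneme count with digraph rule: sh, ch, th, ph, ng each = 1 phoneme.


Parsing 'gngz' greedily, digraphs first:
  'g' -> consonant phoneme (phonemes so far: 1)
  'ng' -> digraph (1 consonant phoneme) (phonemes so far: 2)
  'z' -> consonant phoneme (phonemes so far: 3)
Total phonemes: 3

3


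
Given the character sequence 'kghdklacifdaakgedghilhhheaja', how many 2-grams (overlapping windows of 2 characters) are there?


String 'kghdklacifdaakgedghilhhheaja' has length L = 28.
Number of overlapping n-grams = L - n + 1
Substituting: 28 - 2 + 1 = 27

27


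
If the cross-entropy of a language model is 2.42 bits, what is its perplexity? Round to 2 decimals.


Perplexity formula: PP = 2^H
H = 2.42
PP = 2^2.42
Decompose: 2^2.42 = 2^2 * 2^0.42
2^2 = 4, 2^0.42 ~ 1.3379276
PP ~ 4 * 1.3379276 = 5.3517104
Rounded to 2 decimals: 5.35

5.35


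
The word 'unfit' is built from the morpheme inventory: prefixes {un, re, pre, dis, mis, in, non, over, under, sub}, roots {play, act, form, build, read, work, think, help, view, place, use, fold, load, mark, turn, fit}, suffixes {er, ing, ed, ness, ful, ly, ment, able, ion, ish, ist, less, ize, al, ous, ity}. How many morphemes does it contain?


Segmenting 'unfit' against the inventory:
  'un' -> prefix (morpheme 1)
  'fit' -> root (morpheme 2)
Total morphemes: 2

2


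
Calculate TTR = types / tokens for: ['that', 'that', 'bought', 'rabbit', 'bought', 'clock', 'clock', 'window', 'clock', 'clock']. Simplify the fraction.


Tokens: 10
Unique types: ('bought', 'clock', 'rabbit', 'that', 'window') = 5
TTR = 5/10
Simplify: divide both by 5 -> 1/2
TTR = 1/2

1/2


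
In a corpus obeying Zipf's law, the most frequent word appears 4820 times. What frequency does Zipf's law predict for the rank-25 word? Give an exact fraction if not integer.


Zipf's law: freq(rank) = f1 / rank
f1 = 4820, rank = 25
freq = 4820 / 25
GCD(4820, 25) = 5
Simplified: 964/5

964/5


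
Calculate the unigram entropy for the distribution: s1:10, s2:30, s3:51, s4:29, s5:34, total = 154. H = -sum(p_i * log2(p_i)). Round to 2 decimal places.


Computing entropy H = -sum(p_i * log2(p_i)):
  s1: p = 10/154 = 0.0649, -p*log2(p) = 0.2562
  s2: p = 30/154 = 0.1948, -p*log2(p) = 0.4597
  s3: p = 51/154 = 0.3312, -p*log2(p) = 0.5280
  s4: p = 29/154 = 0.1883, -p*log2(p) = 0.4536
  s5: p = 34/154 = 0.2208, -p*log2(p) = 0.4811
H = sum of terms = 2.1786
Rounded to 2 decimals: 2.18

2.18


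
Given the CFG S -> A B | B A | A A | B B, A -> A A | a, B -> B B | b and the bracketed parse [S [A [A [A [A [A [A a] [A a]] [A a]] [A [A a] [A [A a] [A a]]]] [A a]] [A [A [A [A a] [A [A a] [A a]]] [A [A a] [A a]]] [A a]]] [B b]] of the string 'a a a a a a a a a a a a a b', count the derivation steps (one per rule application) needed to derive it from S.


Every bracketed nonterminal node [X ...] in the tree is produced by exactly one rule application.
Reading the tree off as a leftmost derivation:
  Step 1: S  =>  A B   (applied S -> A B)
  Step 2: A B  =>  A A B   (applied A -> A A)
  Step 3: A A B  =>  A A A B   (applied A -> A A)
  Step 4: A A A B  =>  A A A A B   (applied A -> A A)
  Step 5: A A A A B  =>  A A A A A B   (applied A -> A A)
  Step 6: A A A A A B  =>  A A A A A A B   (applied A -> A A)
  Step 7: A A A A A A B  =>  a A A A A A B   (applied A -> a)
  Step 8: a A A A A A B  =>  a a A A A A B   (applied A -> a)
  Step 9: a a A A A A B  =>  a a a A A A B   (applied A -> a)
  Step 10: a a a A A A B  =>  a a a A A A A B   (applied A -> A A)
  Step 11: a a a A A A A B  =>  a a a a A A A B   (applied A -> a)
  Step 12: a a a a A A A B  =>  a a a a A A A A B   (applied A -> A A)
  Step 13: a a a a A A A A B  =>  a a a a a A A A B   (applied A -> a)
  Step 14: a a a a a A A A B  =>  a a a a a a A A B   (applied A -> a)
  Step 15: a a a a a a A A B  =>  a a a a a a a A B   (applied A -> a)
  Step 16: a a a a a a a A B  =>  a a a a a a a A A B   (applied A -> A A)
  Step 17: a a a a a a a A A B  =>  a a a a a a a A A A B   (applied A -> A A)
  Step 18: a a a a a a a A A A B  =>  a a a a a a a A A A A B   (applied A -> A A)
  Step 19: a a a a a a a A A A A B  =>  a a a a a a a a A A A B   (applied A -> a)
  Step 20: a a a a a a a a A A A B  =>  a a a a a a a a A A A A B   (applied A -> A A)
  Step 21: a a a a a a a a A A A A B  =>  a a a a a a a a a A A A B   (applied A -> a)
  Step 22: a a a a a a a a a A A A B  =>  a a a a a a a a a a A A B   (applied A -> a)
  Step 23: a a a a a a a a a a A A B  =>  a a a a a a a a a a A A A B   (applied A -> A A)
  Step 24: a a a a a a a a a a A A A B  =>  a a a a a a a a a a a A A B   (applied A -> a)
  Step 25: a a a a a a a a a a a A A B  =>  a a a a a a a a a a a a A B   (applied A -> a)
  Step 26: a a a a a a a a a a a a A B  =>  a a a a a a a a a a a a a B   (applied A -> a)
  Step 27: a a a a a a a a a a a a a B  =>  a a a a a a a a a a a a a b   (applied B -> b)
Final yield: a a a a a a a a a a a a a b
Total rewrite steps: 27

27


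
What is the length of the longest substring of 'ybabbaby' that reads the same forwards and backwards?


Scanning 'ybabbaby' for palindromic substrings.
Substring at positions 0-7: 'ybabbaby'.
Check: reverse('ybabbaby') = 'ybabbaby' -> palindrome confirmed.
No longer palindromic substring exists; longest length = 8

8


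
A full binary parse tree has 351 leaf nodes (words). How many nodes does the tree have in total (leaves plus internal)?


Leaf nodes (terminals): 351
Internal nodes = n - 1 = 351 - 1 = 350
Total = leaves + internal = 351 + 350 = 701

701


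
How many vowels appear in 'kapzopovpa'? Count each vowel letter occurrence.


Scanning each character of 'kapzopovpa':
  Position 1: 'k' -> consonant (running count: 0)
  Position 2: 'a' -> vowel (running count: 1)
  Position 3: 'p' -> consonant (running count: 1)
  Position 4: 'z' -> consonant (running count: 1)
  Position 5: 'o' -> vowel (running count: 2)
  Position 6: 'p' -> consonant (running count: 2)
  Position 7: 'o' -> vowel (running count: 3)
  Position 8: 'v' -> consonant (running count: 3)
  Position 9: 'p' -> consonant (running count: 3)
  Position 10: 'a' -> vowel (running count: 4)
Total vowels: 4

4


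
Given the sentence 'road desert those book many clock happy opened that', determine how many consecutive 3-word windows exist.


Word trigrams from [9] words:
  Trigram 1: (road desert those)
  Trigram 2: (desert those book)
  Trigram 3: (those book many)
  Trigram 4: (book many clock)
  Trigram 5: (many clock happy)
  Trigram 6: (clock happy opened)
  Trigram 7: (happy opened that)
Total word trigrams: 9 - 2 = 7

7


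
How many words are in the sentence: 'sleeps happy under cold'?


Counting words by splitting on spaces:
  Word 1: 'sleeps'
  Word 2: 'happy'
  Word 3: 'under'
  Word 4: 'cold'
Total words: 4

4


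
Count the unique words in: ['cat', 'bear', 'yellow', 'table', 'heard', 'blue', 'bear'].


Listing all tokens and tracking unique types:
  Token 1: 'cat' -> NEW (unique so far: 1)
  Token 2: 'bear' -> NEW (unique so far: 2)
  Token 3: 'yellow' -> NEW (unique so far: 3)
  Token 4: 'table' -> NEW (unique so far: 4)
  Token 5: 'heard' -> NEW (unique so far: 5)
  Token 6: 'blue' -> NEW (unique so far: 6)
  Token 7: 'bear' -> duplicate (unique so far: 6)
Unique types: ('bear', 'blue', 'cat', 'heard', 'table', 'yellow')
Vocabulary size: 6

6


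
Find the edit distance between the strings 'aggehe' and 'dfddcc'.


Building DP table for s1='aggehe' (len 6) and s2='dfddcc' (len 6):
       d  f  d  d  c  c
    0  1  2  3  4  5  6
  a 1  1  2  3  4  5  6
  g 2  2  2  3  4  5  6
  g 3  3  3  3  4  5  6
  e 4  4  4  4  4  5  6
  h 5  5  5  5  5  5  6
  e 6  6  6  6  6  6  6
Edit distance = dp[6][6] = 6

6


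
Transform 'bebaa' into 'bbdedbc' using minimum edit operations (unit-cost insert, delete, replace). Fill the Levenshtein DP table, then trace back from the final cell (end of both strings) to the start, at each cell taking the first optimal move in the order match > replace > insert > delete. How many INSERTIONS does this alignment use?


Edit distance = 5. Backtracking from cell (5, 7) with preference match > replace > insert > delete,
then listing the resulting alignment 'bebaa' -> 'bbdedbc' left to right:
  Step 1: insert 'b' [insertion #1]
  Step 2: keep 'b'
  Step 3: insert 'd' [insertion #2]
  Step 4: keep 'e'
  Step 5: replace b->d
  Step 6: replace a->b
  Step 7: replace a->c
Total insertions: 2

2


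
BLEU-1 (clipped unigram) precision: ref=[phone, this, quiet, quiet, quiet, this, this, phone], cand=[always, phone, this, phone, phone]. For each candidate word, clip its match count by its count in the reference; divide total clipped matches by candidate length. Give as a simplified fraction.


Reference word counts: {'phone': 2, 'quiet': 3, 'this': 3}
Checking each candidate word (with clipping):
  'always' -> not in reference -> no match (matches: 0)
  'phone' -> in reference (ref count 2, used 1/2) -> match (matches: 1)
  'this' -> in reference (ref count 3, used 1/3) -> match (matches: 2)
  'phone' -> in reference (ref count 2, used 2/2) -> match (matches: 3)
  'phone' -> ref count 2 already used up (2/2) -> clipped, no match (matches: 3)
Clipped matches: 3, Candidate length: 5
Precision = 3/5

3/5


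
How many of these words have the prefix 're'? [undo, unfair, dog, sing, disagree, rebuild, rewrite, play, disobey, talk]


Checking each word for prefix 're':
  'undo' -> no (count: 0)
  'unfair' -> no (count: 0)
  'dog' -> no (count: 0)
  'sing' -> no (count: 0)
  'disagree' -> no (count: 0)
  'rebuild' -> YES, starts with 're' (count: 1)
  'rewrite' -> YES, starts with 're' (count: 2)
  'play' -> no (count: 2)
  'disobey' -> no (count: 2)
  'talk' -> no (count: 2)
Total with prefix 're': 2

2


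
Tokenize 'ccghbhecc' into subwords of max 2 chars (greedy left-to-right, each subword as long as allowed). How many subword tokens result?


'ccghbhecc' has 9 characters.
Chunking with max size 2:
  Chunk 1: 'cc' (positions 0-1)
  Chunk 2: 'gh' (positions 2-3)
  Chunk 3: 'bh' (positions 4-5)
  Chunk 4: 'ec' (positions 6-7)
  Chunk 5: 'c' (positions 8-8)
Total chunks: ceil(9 / 2) = 5

5


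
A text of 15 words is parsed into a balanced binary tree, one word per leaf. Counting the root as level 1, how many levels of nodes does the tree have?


In a balanced binary tree with n leaves the deepest leaf is ceil(log2(n)) edges below the root,
so counting node levels inclusive of root and leaves gives ceil(log2(n)) + 1 levels.
log2(15) = 3.9069
ceil(3.9069) = 4
levels = 4 + 1 = 5

5


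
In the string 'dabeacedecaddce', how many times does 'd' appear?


Scanning 'dabeacedecaddce' for 'd':
  Position 0: 'd' -> MATCH (count: 1)
  Position 7: 'd' -> MATCH (count: 2)
  Position 11: 'd' -> MATCH (count: 3)
  Position 12: 'd' -> MATCH (count: 4)
Total occurrences of 'd': 4

4


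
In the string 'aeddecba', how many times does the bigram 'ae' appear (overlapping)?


Scanning 'aeddecba' for bigram 'ae':
  Position 0: 'ae' -> MATCH
  Position 1: 'ed' -> no
  Position 2: 'dd' -> no
  Position 3: 'de' -> no
  Position 4: 'ec' -> no
  Position 5: 'cb' -> no
  Position 6: 'ba' -> no
Total matches: 1

1


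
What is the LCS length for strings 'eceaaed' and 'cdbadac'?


DP table for LCS of 'eceaaed' and 'cdbadac':
       c  d  b  a  d  a  c
    0  0  0  0  0  0  0  0
  e 0  0  0  0  0  0  0  0
  c 0  1  1  1  1  1  1  1
  e 0  1  1  1  1  1  1  1
  a 0  1  1  1  2  2  2  2
  a 0  1  1  1  2  2  3  3
  e 0  1  1  1  2  2  3  3
  d 0  1  2  2  2  3  3  3
LCS: 'caa'
LCS length = 3

3


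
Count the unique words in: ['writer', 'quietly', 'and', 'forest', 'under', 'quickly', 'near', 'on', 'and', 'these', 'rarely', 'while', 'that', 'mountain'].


Listing all tokens and tracking unique types:
  Token 1: 'writer' -> NEW (unique so far: 1)
  Token 2: 'quietly' -> NEW (unique so far: 2)
  Token 3: 'and' -> NEW (unique so far: 3)
  Token 4: 'forest' -> NEW (unique so far: 4)
  Token 5: 'under' -> NEW (unique so far: 5)
  Token 6: 'quickly' -> NEW (unique so far: 6)
  Token 7: 'near' -> NEW (unique so far: 7)
  Token 8: 'on' -> NEW (unique so far: 8)
  Token 9: 'and' -> duplicate (unique so far: 8)
  Token 10: 'these' -> NEW (unique so far: 9)
  Token 11: 'rarely' -> NEW (unique so far: 10)
  Token 12: 'while' -> NEW (unique so far: 11)
  Token 13: 'that' -> NEW (unique so far: 12)
  Token 14: 'mountain' -> NEW (unique so far: 13)
Unique types: ('and', 'forest', 'mountain', 'near', 'on', 'quickly', 'quietly', 'rarely', 'that', 'these', 'under', 'while', 'writer')
Vocabulary size: 13

13


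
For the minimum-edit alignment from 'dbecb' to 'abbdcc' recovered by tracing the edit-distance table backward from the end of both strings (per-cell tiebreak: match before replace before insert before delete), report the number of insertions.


Edit distance = 4. Backtracking from cell (5, 6) with preference match > replace > insert > delete,
then listing the resulting alignment 'dbecb' -> 'abbdcc' left to right:
  Step 1: insert 'a' [insertion #1]
  Step 2: replace d->b
  Step 3: keep 'b'
  Step 4: replace e->d
  Step 5: keep 'c'
  Step 6: replace b->c
Total insertions: 1

1


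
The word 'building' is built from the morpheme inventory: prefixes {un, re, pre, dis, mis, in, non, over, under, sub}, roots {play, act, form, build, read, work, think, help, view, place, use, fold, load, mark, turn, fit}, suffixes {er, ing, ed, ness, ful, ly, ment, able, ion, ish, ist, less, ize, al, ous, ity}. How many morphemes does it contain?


Segmenting 'building' against the inventory:
  'build' -> root (morpheme 1)
  'ing' -> suffix (morpheme 2)
Total morphemes: 2

2


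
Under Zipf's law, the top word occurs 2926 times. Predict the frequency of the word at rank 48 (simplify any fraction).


Zipf's law: freq(rank) = f1 / rank
f1 = 2926, rank = 48
freq = 2926 / 48
GCD(2926, 48) = 2
Simplified: 1463/24

1463/24


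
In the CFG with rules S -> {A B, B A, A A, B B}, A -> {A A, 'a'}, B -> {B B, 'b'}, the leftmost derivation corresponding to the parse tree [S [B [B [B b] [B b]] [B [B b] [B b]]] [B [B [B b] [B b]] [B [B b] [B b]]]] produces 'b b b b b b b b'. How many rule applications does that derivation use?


Every bracketed nonterminal node [X ...] in the tree is produced by exactly one rule application.
Reading the tree off as a leftmost derivation:
  Step 1: S  =>  B B   (applied S -> B B)
  Step 2: B B  =>  B B B   (applied B -> B B)
  Step 3: B B B  =>  B B B B   (applied B -> B B)
  Step 4: B B B B  =>  b B B B   (applied B -> b)
  Step 5: b B B B  =>  b b B B   (applied B -> b)
  Step 6: b b B B  =>  b b B B B   (applied B -> B B)
  Step 7: b b B B B  =>  b b b B B   (applied B -> b)
  Step 8: b b b B B  =>  b b b b B   (applied B -> b)
  Step 9: b b b b B  =>  b b b b B B   (applied B -> B B)
  Step 10: b b b b B B  =>  b b b b B B B   (applied B -> B B)
  Step 11: b b b b B B B  =>  b b b b b B B   (applied B -> b)
  Step 12: b b b b b B B  =>  b b b b b b B   (applied B -> b)
  Step 13: b b b b b b B  =>  b b b b b b B B   (applied B -> B B)
  Step 14: b b b b b b B B  =>  b b b b b b b B   (applied B -> b)
  Step 15: b b b b b b b B  =>  b b b b b b b b   (applied B -> b)
Final yield: b b b b b b b b
Total rewrite steps: 15

15


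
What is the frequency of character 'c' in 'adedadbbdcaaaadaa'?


Scanning 'adedadbbdcaaaadaa' for 'c':
  Position 9: 'c' -> MATCH (count: 1)
Total occurrences of 'c': 1

1


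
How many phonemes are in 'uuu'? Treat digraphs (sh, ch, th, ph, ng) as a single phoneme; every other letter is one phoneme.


Parsing 'uuu' greedily, digraphs first:
  'u' -> vowel phoneme (phonemes so far: 1)
  'u' -> vowel phoneme (phonemes so far: 2)
  'u' -> vowel phoneme (phonemes so far: 3)
Total phonemes: 3

3


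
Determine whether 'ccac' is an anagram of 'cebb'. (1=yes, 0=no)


Sort characters of 'ccac': 'accc'
Sort characters of 'cebb': 'bbce'
Sorted forms differ -> they are NOT anagrams
Result: 0

0


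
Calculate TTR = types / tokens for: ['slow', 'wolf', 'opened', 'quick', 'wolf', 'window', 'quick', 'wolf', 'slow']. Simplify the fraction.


Tokens: 9
Unique types: ('opened', 'quick', 'slow', 'window', 'wolf') = 5
TTR = 5/9
Already in lowest terms.

5/9


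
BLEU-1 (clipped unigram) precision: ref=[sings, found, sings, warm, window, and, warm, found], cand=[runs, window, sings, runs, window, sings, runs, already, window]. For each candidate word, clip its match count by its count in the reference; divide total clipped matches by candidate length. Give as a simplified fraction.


Reference word counts: {'and': 1, 'found': 2, 'sings': 2, 'warm': 2, 'window': 1}
Checking each candidate word (with clipping):
  'runs' -> not in reference -> no match (matches: 0)
  'window' -> in reference (ref count 1, used 1/1) -> match (matches: 1)
  'sings' -> in reference (ref count 2, used 1/2) -> match (matches: 2)
  'runs' -> not in reference -> no match (matches: 2)
  'window' -> ref count 1 already used up (1/1) -> clipped, no match (matches: 2)
  'sings' -> in reference (ref count 2, used 2/2) -> match (matches: 3)
  'runs' -> not in reference -> no match (matches: 3)
  'already' -> not in reference -> no match (matches: 3)
  'window' -> ref count 1 already used up (1/1) -> clipped, no match (matches: 3)
Clipped matches: 3, Candidate length: 9
Precision = 3/9 = 1/3

1/3


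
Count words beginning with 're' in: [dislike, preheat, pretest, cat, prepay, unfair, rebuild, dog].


Checking each word for prefix 're':
  'dislike' -> no (count: 0)
  'preheat' -> no (count: 0)
  'pretest' -> no (count: 0)
  'cat' -> no (count: 0)
  'prepay' -> no (count: 0)
  'unfair' -> no (count: 0)
  'rebuild' -> YES, starts with 're' (count: 1)
  'dog' -> no (count: 1)
Total with prefix 're': 1

1


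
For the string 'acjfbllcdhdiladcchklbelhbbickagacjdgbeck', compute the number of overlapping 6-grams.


String 'acjfbllcdhdiladcchklbelhbbickagacjdgbeck' has length L = 40.
Number of overlapping n-grams = L - n + 1
Substituting: 40 - 6 + 1 = 35

35


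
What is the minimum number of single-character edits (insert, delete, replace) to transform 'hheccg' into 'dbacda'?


Building DP table for s1='hheccg' (len 6) and s2='dbacda' (len 6):
       d  b  a  c  d  a
    0  1  2  3  4  5  6
  h 1  1  2  3  4  5  6
  h 2  2  2  3  4  5  6
  e 3  3  3  3  4  5  6
  c 4  4  4  4  3  4  5
  c 5  5  5  5  4  4  5
  g 6  6  6  6  5  5  5
Edit distance = dp[6][6] = 5

5


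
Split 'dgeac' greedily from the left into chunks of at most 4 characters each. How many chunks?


'dgeac' has 5 characters.
Chunking with max size 4:
  Chunk 1: 'dgea' (positions 0-3)
  Chunk 2: 'c' (positions 4-4)
Total chunks: ceil(5 / 4) = 2

2


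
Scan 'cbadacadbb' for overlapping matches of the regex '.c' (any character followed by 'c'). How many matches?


Pattern: .c means any character followed by 'c'.
Scanning 'cbadacadbb' position-by-position:
  Pos 0: window 'cb' -> no
  Pos 1: window 'ba' -> no
  Pos 2: window 'ad' -> no
  Pos 3: window 'da' -> no
  Pos 4: window 'ac' -> MATCH
  Pos 5: window 'ca' -> no
  Pos 6: window 'ad' -> no
  Pos 7: window 'db' -> no
  Pos 8: window 'bb' -> no
  Pos 9: window 'b' -> no
Total matches: 1

1


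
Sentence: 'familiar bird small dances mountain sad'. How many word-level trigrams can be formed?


Word trigrams from [6] words:
  Trigram 1: (familiar bird small)
  Trigram 2: (bird small dances)
  Trigram 3: (small dances mountain)
  Trigram 4: (dances mountain sad)
Total word trigrams: 6 - 2 = 4

4


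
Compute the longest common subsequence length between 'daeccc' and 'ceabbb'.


DP table for LCS of 'daeccc' and 'ceabbb':
       c  e  a  b  b  b
    0  0  0  0  0  0  0
  d 0  0  0  0  0  0  0
  a 0  0  0  1  1  1  1
  e 0  0  1  1  1  1  1
  c 0  1  1  1  1  1  1
  c 0  1  1  1  1  1  1
  c 0  1  1  1  1  1  1
LCS: 'a'
LCS length = 1

1


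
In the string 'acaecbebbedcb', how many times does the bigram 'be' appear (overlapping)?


Scanning 'acaecbebbedcb' for bigram 'be':
  Position 0: 'ac' -> no
  Position 1: 'ca' -> no
  Position 2: 'ae' -> no
  Position 3: 'ec' -> no
  Position 4: 'cb' -> no
  Position 5: 'be' -> MATCH
  Position 6: 'eb' -> no
  Position 7: 'bb' -> no
  Position 8: 'be' -> MATCH
  Position 9: 'ed' -> no
  Position 10: 'dc' -> no
  Position 11: 'cb' -> no
Total matches: 2

2


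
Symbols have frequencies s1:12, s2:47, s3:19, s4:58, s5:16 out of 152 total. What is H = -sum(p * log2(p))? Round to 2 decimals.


Computing entropy H = -sum(p_i * log2(p_i)):
  s1: p = 12/152 = 0.0789, -p*log2(p) = 0.2892
  s2: p = 47/152 = 0.3092, -p*log2(p) = 0.5236
  s3: p = 19/152 = 0.1250, -p*log2(p) = 0.3750
  s4: p = 58/152 = 0.3816, -p*log2(p) = 0.5304
  s5: p = 16/152 = 0.1053, -p*log2(p) = 0.3419
H = sum of terms = 2.0601
Rounded to 2 decimals: 2.06

2.06


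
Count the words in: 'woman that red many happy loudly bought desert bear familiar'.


Counting words by splitting on spaces:
  Word 1: 'woman'
  Word 2: 'that'
  Word 3: 'red'
  Word 4: 'many'
  Word 5: 'happy'
  Word 6: 'loudly'
  Word 7: 'bought'
  Word 8: 'desert'
  Word 9: 'bear'
  Word 10: 'familiar'
Total words: 10

10


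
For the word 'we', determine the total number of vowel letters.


Scanning each character of 'we':
  Position 1: 'w' -> consonant (running count: 0)
  Position 2: 'e' -> vowel (running count: 1)
Total vowels: 1

1


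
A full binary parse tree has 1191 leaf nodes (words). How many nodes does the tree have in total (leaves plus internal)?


Leaf nodes (terminals): 1191
Internal nodes = n - 1 = 1191 - 1 = 1190
Total = leaves + internal = 1191 + 1190 = 2381

2381


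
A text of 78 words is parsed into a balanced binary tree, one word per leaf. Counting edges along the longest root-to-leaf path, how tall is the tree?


In a balanced binary tree with n leaves the deepest leaf is ceil(log2(n)) edges below the root.
log2(78) = 6.2854
ceil(6.2854) = 7
height (edges) = 7

7


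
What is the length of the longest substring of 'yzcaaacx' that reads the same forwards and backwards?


Scanning 'yzcaaacx' for palindromic substrings.
Substring at positions 2-6: 'caaac'.
Check: reverse('caaac') = 'caaac' -> palindrome confirmed.
Neighbouring characters ('z' / 'x') break symmetry, so it cannot extend further.
No longer palindromic substring exists; longest length = 5

5


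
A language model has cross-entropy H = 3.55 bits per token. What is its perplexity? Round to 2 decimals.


Perplexity formula: PP = 2^H
H = 3.55
PP = 2^3.55
Decompose: 2^3.55 = 2^3 * 2^0.55
2^3 = 8, 2^0.55 ~ 1.4640857
PP ~ 8 * 1.4640857 = 11.7126856
Rounded to 2 decimals: 11.71

11.71


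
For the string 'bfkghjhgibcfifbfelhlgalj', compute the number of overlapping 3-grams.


String 'bfkghjhgibcfifbfelhlgalj' has length L = 24.
Number of overlapping n-grams = L - n + 1
Substituting: 24 - 3 + 1 = 22

22


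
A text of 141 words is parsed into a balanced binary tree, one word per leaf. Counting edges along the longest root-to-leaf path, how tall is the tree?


In a balanced binary tree with n leaves the deepest leaf is ceil(log2(n)) edges below the root.
log2(141) = 7.1396
ceil(7.1396) = 8
height (edges) = 8

8


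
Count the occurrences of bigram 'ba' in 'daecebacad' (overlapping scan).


Scanning 'daecebacad' for bigram 'ba':
  Position 0: 'da' -> no
  Position 1: 'ae' -> no
  Position 2: 'ec' -> no
  Position 3: 'ce' -> no
  Position 4: 'eb' -> no
  Position 5: 'ba' -> MATCH
  Position 6: 'ac' -> no
  Position 7: 'ca' -> no
  Position 8: 'ad' -> no
Total matches: 1

1


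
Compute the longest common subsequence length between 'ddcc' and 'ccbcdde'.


DP table for LCS of 'ddcc' and 'ccbcdde':
       c  c  b  c  d  d  e
    0  0  0  0  0  0  0  0
  d 0  0  0  0  0  1  1  1
  d 0  0  0  0  0  1  2  2
  c 0  1  1  1  1  1  2  2
  c 0  1  2  2  2  2  2  2
LCS: 'dd'
LCS length = 2

2


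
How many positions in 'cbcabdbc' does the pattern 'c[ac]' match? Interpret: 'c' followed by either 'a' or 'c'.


Pattern: c[ac] means 'c' followed by either 'a' or 'c'.
Scanning 'cbcabdbc' position-by-position:
  Pos 0: window 'cb' -> no
  Pos 1: window 'bc' -> no
  Pos 2: window 'ca' -> MATCH
  Pos 3: window 'ab' -> no
  Pos 4: window 'bd' -> no
  Pos 5: window 'db' -> no
  Pos 6: window 'bc' -> no
  Pos 7: window 'c' -> no
Total matches: 1

1


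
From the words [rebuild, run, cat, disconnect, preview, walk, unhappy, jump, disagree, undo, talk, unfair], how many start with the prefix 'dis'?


Checking each word for prefix 'dis':
  'rebuild' -> no (count: 0)
  'run' -> no (count: 0)
  'cat' -> no (count: 0)
  'disconnect' -> YES, starts with 'dis' (count: 1)
  'preview' -> no (count: 1)
  'walk' -> no (count: 1)
  'unhappy' -> no (count: 1)
  'jump' -> no (count: 1)
  'disagree' -> YES, starts with 'dis' (count: 2)
  'undo' -> no (count: 2)
  'talk' -> no (count: 2)
  'unfair' -> no (count: 2)
Total with prefix 'dis': 2

2


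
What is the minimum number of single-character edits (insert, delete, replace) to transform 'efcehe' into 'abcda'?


Building DP table for s1='efcehe' (len 6) and s2='abcda' (len 5):
       a  b  c  d  a
    0  1  2  3  4  5
  e 1  1  2  3  4  5
  f 2  2  2  3  4  5
  c 3  3  3  2  3  4
  e 4  4  4  3  3  4
  h 5  5  5  4  4  4
  e 6  6  6  5  5  5
Edit distance = dp[6][5] = 5

5


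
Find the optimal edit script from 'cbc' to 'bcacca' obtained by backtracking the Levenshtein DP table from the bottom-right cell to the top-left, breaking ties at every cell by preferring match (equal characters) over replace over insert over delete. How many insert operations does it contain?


Edit distance = 4. Backtracking from cell (3, 6) with preference match > replace > insert > delete,
then listing the resulting alignment 'cbc' -> 'bcacca' left to right:
  Step 1: insert 'b' [insertion #1]
  Step 2: keep 'c'
  Step 3: insert 'a' [insertion #2]
  Step 4: replace b->c
  Step 5: keep 'c'
  Step 6: insert 'a' [insertion #3]
Total insertions: 3

3


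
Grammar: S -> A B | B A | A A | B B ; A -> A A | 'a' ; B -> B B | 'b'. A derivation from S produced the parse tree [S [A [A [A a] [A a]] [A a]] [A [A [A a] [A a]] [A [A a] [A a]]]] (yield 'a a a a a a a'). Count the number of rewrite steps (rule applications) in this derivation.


Every bracketed nonterminal node [X ...] in the tree is produced by exactly one rule application.
Reading the tree off as a leftmost derivation:
  Step 1: S  =>  A A   (applied S -> A A)
  Step 2: A A  =>  A A A   (applied A -> A A)
  Step 3: A A A  =>  A A A A   (applied A -> A A)
  Step 4: A A A A  =>  a A A A   (applied A -> a)
  Step 5: a A A A  =>  a a A A   (applied A -> a)
  Step 6: a a A A  =>  a a a A   (applied A -> a)
  Step 7: a a a A  =>  a a a A A   (applied A -> A A)
  Step 8: a a a A A  =>  a a a A A A   (applied A -> A A)
  Step 9: a a a A A A  =>  a a a a A A   (applied A -> a)
  Step 10: a a a a A A  =>  a a a a a A   (applied A -> a)
  Step 11: a a a a a A  =>  a a a a a A A   (applied A -> A A)
  Step 12: a a a a a A A  =>  a a a a a a A   (applied A -> a)
  Step 13: a a a a a a A  =>  a a a a a a a   (applied A -> a)
Final yield: a a a a a a a
Total rewrite steps: 13

13


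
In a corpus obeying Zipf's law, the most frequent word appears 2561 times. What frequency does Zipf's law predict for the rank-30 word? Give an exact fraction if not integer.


Zipf's law: freq(rank) = f1 / rank
f1 = 2561, rank = 30
freq = 2561 / 30
GCD(2561, 30) = 1
Simplified: 2561/30

2561/30


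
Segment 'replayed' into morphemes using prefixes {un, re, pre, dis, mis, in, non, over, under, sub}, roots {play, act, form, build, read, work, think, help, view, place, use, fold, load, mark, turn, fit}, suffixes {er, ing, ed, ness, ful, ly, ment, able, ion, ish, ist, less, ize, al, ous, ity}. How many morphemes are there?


Segmenting 'replayed' against the inventory:
  're' -> prefix (morpheme 1)
  'play' -> root (morpheme 2)
  'ed' -> suffix (morpheme 3)
Total morphemes: 3

3


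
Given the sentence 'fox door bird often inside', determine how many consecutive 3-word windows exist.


Word trigrams from [5] words:
  Trigram 1: (fox door bird)
  Trigram 2: (door bird often)
  Trigram 3: (bird often inside)
Total word trigrams: 5 - 2 = 3

3


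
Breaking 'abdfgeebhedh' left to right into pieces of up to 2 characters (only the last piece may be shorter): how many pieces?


'abdfgeebhedh' has 12 characters.
Chunking with max size 2:
  Chunk 1: 'ab' (positions 0-1)
  Chunk 2: 'df' (positions 2-3)
  Chunk 3: 'ge' (positions 4-5)
  Chunk 4: 'eb' (positions 6-7)
  Chunk 5: 'he' (positions 8-9)
  Chunk 6: 'dh' (positions 10-11)
Total chunks: ceil(12 / 2) = 6

6


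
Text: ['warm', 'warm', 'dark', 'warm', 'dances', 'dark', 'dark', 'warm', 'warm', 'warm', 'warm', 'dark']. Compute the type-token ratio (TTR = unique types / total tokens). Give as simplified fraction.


Tokens: 12
Unique types: ('dances', 'dark', 'warm') = 3
TTR = 3/12
Simplify: divide both by 3 -> 1/4
TTR = 1/4

1/4


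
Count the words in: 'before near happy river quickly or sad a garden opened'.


Counting words by splitting on spaces:
  Word 1: 'before'
  Word 2: 'near'
  Word 3: 'happy'
  Word 4: 'river'
  Word 5: 'quickly'
  Word 6: 'or'
  Word 7: 'sad'
  Word 8: 'a'
  Word 9: 'garden'
  Word 10: 'opened'
Total words: 10

10
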